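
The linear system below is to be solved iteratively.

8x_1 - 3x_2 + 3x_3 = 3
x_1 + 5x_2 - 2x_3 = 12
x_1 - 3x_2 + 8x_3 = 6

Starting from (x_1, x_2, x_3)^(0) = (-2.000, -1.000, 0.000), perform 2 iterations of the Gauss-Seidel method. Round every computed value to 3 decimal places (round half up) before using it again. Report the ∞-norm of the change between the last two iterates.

Iteration 1:
  x_1 = (3 - (-3)·-1.000 - (3)·0.000) / (8) = 0.000
  x_2 = (12 - (1)·0.000 - (-2)·0.000) / (5) = 2.400
  x_3 = (6 - (1)·0.000 - (-3)·2.400) / (8) = 1.650
Iteration 2:
  x_1 = (3 - (-3)·2.400 - (3)·1.650) / (8) = 0.656
  x_2 = (12 - (1)·0.656 - (-2)·1.650) / (5) = 2.929
  x_3 = (6 - (1)·0.656 - (-3)·2.929) / (8) = 1.766
Change: (0.656, 0.529, 0.116) → max |·| = 0.656

0.656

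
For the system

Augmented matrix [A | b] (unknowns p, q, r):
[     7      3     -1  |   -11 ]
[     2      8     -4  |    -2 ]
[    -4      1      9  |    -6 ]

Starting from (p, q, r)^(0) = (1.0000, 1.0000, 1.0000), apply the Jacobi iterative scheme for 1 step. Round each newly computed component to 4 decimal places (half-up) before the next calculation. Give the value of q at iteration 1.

0.0000

Iteration 1:
  p = (-11 - (3)·1.0000 - (-1)·1.0000) / (7) = -1.8571
  q = (-2 - (2)·1.0000 - (-4)·1.0000) / (8) = 0.0000
  r = (-6 - (-4)·1.0000 - (1)·1.0000) / (9) = -0.3333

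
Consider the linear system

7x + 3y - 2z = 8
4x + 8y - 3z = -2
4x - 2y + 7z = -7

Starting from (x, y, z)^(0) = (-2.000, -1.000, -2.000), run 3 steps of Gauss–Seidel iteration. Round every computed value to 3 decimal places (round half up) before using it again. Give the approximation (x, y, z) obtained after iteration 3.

(1.216, -1.665, -2.171)

Iteration 1:
  x = (8 - (3)·-1.000 - (-2)·-2.000) / (7) = 1.000
  y = (-2 - (4)·1.000 - (-3)·-2.000) / (8) = -1.500
  z = (-7 - (4)·1.000 - (-2)·-1.500) / (7) = -2.000
Iteration 2:
  x = (8 - (3)·-1.500 - (-2)·-2.000) / (7) = 1.214
  y = (-2 - (4)·1.214 - (-3)·-2.000) / (8) = -1.607
  z = (-7 - (4)·1.214 - (-2)·-1.607) / (7) = -2.153
Iteration 3:
  x = (8 - (3)·-1.607 - (-2)·-2.153) / (7) = 1.216
  y = (-2 - (4)·1.216 - (-3)·-2.153) / (8) = -1.665
  z = (-7 - (4)·1.216 - (-2)·-1.665) / (7) = -2.171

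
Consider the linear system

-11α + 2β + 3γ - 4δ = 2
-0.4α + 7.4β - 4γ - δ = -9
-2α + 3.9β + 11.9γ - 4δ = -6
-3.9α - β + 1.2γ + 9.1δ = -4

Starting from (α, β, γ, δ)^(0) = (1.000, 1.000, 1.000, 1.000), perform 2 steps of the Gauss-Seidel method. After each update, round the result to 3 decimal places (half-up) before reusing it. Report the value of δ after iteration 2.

Iteration 1:
  α = (2 - (2)·1.000 - (3)·1.000 - (-4)·1.000) / (-11) = -0.091
  β = (-9 - (-0.4)·-0.091 - (-4)·1.000 - (-1)·1.000) / (7.4) = -0.545
  γ = (-6 - (-2)·-0.091 - (3.9)·-0.545 - (-4)·1.000) / (11.9) = -0.005
  δ = (-4 - (-3.9)·-0.091 - (-1)·-0.545 - (1.2)·-0.005) / (9.1) = -0.538
Iteration 2:
  α = (2 - (2)·-0.545 - (3)·-0.005 - (-4)·-0.538) / (-11) = -0.087
  β = (-9 - (-0.4)·-0.087 - (-4)·-0.005 - (-1)·-0.538) / (7.4) = -1.296
  γ = (-6 - (-2)·-0.087 - (3.9)·-1.296 - (-4)·-0.538) / (11.9) = -0.275
  δ = (-4 - (-3.9)·-0.087 - (-1)·-1.296 - (1.2)·-0.275) / (9.1) = -0.583

-0.583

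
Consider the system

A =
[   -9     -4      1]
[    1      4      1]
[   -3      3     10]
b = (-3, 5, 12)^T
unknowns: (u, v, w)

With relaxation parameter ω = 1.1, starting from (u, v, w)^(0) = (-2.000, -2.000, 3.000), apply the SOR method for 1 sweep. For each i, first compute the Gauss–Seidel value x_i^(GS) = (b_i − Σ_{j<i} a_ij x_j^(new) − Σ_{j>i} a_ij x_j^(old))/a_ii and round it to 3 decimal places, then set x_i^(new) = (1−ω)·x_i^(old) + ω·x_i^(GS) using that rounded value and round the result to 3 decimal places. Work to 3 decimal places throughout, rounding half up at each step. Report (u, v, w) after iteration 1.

Iteration 1:
  u: GS value = (-3 - (-4)·-2.000 - (1)·3.000) / (-9) = 1.556;  u ← (1−ω)·-2.000 + ω·1.556 = 1.912
  v: GS value = (5 - (1)·1.912 - (1)·3.000) / (4) = 0.022;  v ← (1−ω)·-2.000 + ω·0.022 = 0.224
  w: GS value = (12 - (-3)·1.912 - (3)·0.224) / (10) = 1.706;  w ← (1−ω)·3.000 + ω·1.706 = 1.577

(1.912, 0.224, 1.577)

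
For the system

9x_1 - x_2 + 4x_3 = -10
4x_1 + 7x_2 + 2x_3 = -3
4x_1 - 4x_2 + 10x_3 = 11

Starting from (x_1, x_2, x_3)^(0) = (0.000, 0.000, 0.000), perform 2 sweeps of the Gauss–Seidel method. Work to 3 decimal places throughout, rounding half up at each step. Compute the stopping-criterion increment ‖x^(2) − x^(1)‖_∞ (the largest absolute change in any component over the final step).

Iteration 1:
  x_1 = (-10 - (-1)·0.000 - (4)·0.000) / (9) = -1.111
  x_2 = (-3 - (4)·-1.111 - (2)·0.000) / (7) = 0.206
  x_3 = (11 - (4)·-1.111 - (-4)·0.206) / (10) = 1.627
Iteration 2:
  x_1 = (-10 - (-1)·0.206 - (4)·1.627) / (9) = -1.811
  x_2 = (-3 - (4)·-1.811 - (2)·1.627) / (7) = 0.141
  x_3 = (11 - (4)·-1.811 - (-4)·0.141) / (10) = 1.881
Change: (-0.700, -0.065, 0.254) → max |·| = 0.700

0.700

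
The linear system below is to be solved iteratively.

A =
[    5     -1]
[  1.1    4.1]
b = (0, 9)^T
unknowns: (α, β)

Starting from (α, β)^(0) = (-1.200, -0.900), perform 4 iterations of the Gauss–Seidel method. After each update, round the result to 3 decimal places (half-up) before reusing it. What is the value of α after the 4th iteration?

0.417

Iteration 1:
  α = (0 - (-1)·-0.900) / (5) = -0.180
  β = (9 - (1.1)·-0.180) / (4.1) = 2.243
Iteration 2:
  α = (0 - (-1)·2.243) / (5) = 0.449
  β = (9 - (1.1)·0.449) / (4.1) = 2.075
Iteration 3:
  α = (0 - (-1)·2.075) / (5) = 0.415
  β = (9 - (1.1)·0.415) / (4.1) = 2.084
Iteration 4:
  α = (0 - (-1)·2.084) / (5) = 0.417
  β = (9 - (1.1)·0.417) / (4.1) = 2.083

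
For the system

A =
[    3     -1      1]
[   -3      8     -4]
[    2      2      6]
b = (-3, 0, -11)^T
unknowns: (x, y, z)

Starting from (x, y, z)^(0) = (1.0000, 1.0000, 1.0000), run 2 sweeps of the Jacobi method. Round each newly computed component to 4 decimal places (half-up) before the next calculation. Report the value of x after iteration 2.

Iteration 1:
  x = (-3 - (-1)·1.0000 - (1)·1.0000) / (3) = -1.0000
  y = (0 - (-3)·1.0000 - (-4)·1.0000) / (8) = 0.8750
  z = (-11 - (2)·1.0000 - (2)·1.0000) / (6) = -2.5000
Iteration 2:
  x = (-3 - (-1)·0.8750 - (1)·-2.5000) / (3) = 0.1250
  y = (0 - (-3)·-1.0000 - (-4)·-2.5000) / (8) = -1.6250
  z = (-11 - (2)·-1.0000 - (2)·0.8750) / (6) = -1.7917

0.1250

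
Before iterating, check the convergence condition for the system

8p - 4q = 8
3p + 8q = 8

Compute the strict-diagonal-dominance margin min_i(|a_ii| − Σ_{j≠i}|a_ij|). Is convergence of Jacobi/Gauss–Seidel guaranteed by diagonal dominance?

4

row 1: |8| − (4) = 4
row 2: |8| − (3) = 5
minimum over rows = 4 → strictly diagonally dominant (convergence guaranteed)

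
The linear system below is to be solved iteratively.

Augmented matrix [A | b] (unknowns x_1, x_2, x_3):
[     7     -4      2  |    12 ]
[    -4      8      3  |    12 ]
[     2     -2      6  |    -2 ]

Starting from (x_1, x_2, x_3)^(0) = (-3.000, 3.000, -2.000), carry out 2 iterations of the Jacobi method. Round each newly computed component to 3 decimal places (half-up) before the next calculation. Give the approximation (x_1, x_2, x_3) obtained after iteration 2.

Iteration 1:
  x_1 = (12 - (-4)·3.000 - (2)·-2.000) / (7) = 4.000
  x_2 = (12 - (-4)·-3.000 - (3)·-2.000) / (8) = 0.750
  x_3 = (-2 - (2)·-3.000 - (-2)·3.000) / (6) = 1.667
Iteration 2:
  x_1 = (12 - (-4)·0.750 - (2)·1.667) / (7) = 1.667
  x_2 = (12 - (-4)·4.000 - (3)·1.667) / (8) = 2.875
  x_3 = (-2 - (2)·4.000 - (-2)·0.750) / (6) = -1.417

(1.667, 2.875, -1.417)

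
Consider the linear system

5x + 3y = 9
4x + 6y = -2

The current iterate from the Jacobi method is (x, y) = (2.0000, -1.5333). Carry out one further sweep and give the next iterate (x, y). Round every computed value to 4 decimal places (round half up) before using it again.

(2.7200, -1.6667)

One sweep:
  x = (9 - (3)·-1.5333) / (5) = 2.7200
  y = (-2 - (4)·2.0000) / (6) = -1.6667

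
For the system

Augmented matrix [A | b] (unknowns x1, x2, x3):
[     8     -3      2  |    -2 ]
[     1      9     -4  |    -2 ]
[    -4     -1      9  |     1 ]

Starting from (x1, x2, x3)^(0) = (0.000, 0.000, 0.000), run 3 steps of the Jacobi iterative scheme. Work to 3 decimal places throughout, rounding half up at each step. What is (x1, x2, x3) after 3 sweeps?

Iteration 1:
  x1 = (-2 - (-3)·0.000 - (2)·0.000) / (8) = -0.250
  x2 = (-2 - (1)·0.000 - (-4)·0.000) / (9) = -0.222
  x3 = (1 - (-4)·0.000 - (-1)·0.000) / (9) = 0.111
Iteration 2:
  x1 = (-2 - (-3)·-0.222 - (2)·0.111) / (8) = -0.361
  x2 = (-2 - (1)·-0.250 - (-4)·0.111) / (9) = -0.145
  x3 = (1 - (-4)·-0.250 - (-1)·-0.222) / (9) = -0.025
Iteration 3:
  x1 = (-2 - (-3)·-0.145 - (2)·-0.025) / (8) = -0.298
  x2 = (-2 - (1)·-0.361 - (-4)·-0.025) / (9) = -0.193
  x3 = (1 - (-4)·-0.361 - (-1)·-0.145) / (9) = -0.065

(-0.298, -0.193, -0.065)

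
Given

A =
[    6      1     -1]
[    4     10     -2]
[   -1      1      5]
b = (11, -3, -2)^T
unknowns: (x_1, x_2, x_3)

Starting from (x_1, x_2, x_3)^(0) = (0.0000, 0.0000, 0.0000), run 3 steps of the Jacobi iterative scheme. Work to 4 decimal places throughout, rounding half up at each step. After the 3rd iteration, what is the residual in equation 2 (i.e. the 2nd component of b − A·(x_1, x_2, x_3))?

Iteration 1:
  x_1 = (11 - (1)·0.0000 - (-1)·0.0000) / (6) = 1.8333
  x_2 = (-3 - (4)·0.0000 - (-2)·0.0000) / (10) = -0.3000
  x_3 = (-2 - (-1)·0.0000 - (1)·0.0000) / (5) = -0.4000
Iteration 2:
  x_1 = (11 - (1)·-0.3000 - (-1)·-0.4000) / (6) = 1.8167
  x_2 = (-3 - (4)·1.8333 - (-2)·-0.4000) / (10) = -1.1133
  x_3 = (-2 - (-1)·1.8333 - (1)·-0.3000) / (5) = 0.0267
Iteration 3:
  x_1 = (11 - (1)·-1.1133 - (-1)·0.0267) / (6) = 2.0233
  x_2 = (-3 - (4)·1.8167 - (-2)·0.0267) / (10) = -1.0213
  x_3 = (-2 - (-1)·1.8167 - (1)·-1.1133) / (5) = 0.1860
Residual b − A·x = (0.0675, -0.5082, 0.1146)

-0.5082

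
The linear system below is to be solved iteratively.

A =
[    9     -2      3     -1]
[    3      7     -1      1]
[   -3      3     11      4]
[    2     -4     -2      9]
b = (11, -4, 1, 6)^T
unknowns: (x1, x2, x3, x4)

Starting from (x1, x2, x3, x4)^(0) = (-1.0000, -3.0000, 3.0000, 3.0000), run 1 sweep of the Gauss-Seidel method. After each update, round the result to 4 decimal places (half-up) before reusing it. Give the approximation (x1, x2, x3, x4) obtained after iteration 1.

(-0.1111, -0.5238, -0.8874, 0.2614)

Iteration 1:
  x1 = (11 - (-2)·-3.0000 - (3)·3.0000 - (-1)·3.0000) / (9) = -0.1111
  x2 = (-4 - (3)·-0.1111 - (-1)·3.0000 - (1)·3.0000) / (7) = -0.5238
  x3 = (1 - (-3)·-0.1111 - (3)·-0.5238 - (4)·3.0000) / (11) = -0.8874
  x4 = (6 - (2)·-0.1111 - (-4)·-0.5238 - (-2)·-0.8874) / (9) = 0.2614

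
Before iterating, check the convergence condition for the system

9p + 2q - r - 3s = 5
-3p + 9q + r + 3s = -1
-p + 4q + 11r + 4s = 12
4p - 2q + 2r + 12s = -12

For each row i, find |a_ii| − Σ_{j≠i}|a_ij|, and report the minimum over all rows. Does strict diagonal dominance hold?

2

row 1: |9| − (2+1+3) = 3
row 2: |9| − (3+1+3) = 2
row 3: |11| − (1+4+4) = 2
row 4: |12| − (4+2+2) = 4
minimum over rows = 2 → strictly diagonally dominant (convergence guaranteed)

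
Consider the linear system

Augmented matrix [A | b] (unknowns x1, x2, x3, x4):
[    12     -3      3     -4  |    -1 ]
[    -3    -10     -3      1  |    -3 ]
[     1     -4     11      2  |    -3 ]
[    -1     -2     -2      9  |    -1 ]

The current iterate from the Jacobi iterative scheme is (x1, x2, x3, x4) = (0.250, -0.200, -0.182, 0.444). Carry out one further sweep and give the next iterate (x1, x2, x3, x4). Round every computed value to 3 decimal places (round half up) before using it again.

One sweep:
  x1 = (-1 - (-3)·-0.200 - (3)·-0.182 - (-4)·0.444) / (12) = 0.060
  x2 = (-3 - (-3)·0.250 - (-3)·-0.182 - (1)·0.444) / (-10) = 0.324
  x3 = (-3 - (1)·0.250 - (-4)·-0.200 - (2)·0.444) / (11) = -0.449
  x4 = (-1 - (-1)·0.250 - (-2)·-0.200 - (-2)·-0.182) / (9) = -0.168

(0.060, 0.324, -0.449, -0.168)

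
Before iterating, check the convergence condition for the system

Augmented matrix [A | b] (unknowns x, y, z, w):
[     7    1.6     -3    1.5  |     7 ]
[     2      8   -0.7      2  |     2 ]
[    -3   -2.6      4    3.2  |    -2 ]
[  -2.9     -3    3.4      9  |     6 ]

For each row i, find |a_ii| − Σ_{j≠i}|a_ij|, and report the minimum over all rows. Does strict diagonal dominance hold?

-4.8

row 1: |7| − (1.6+3+1.5) = 0.9
row 2: |8| − (2+0.7+2) = 3.3
row 3: |4| − (3+2.6+3.2) = -4.8
row 4: |9| − (2.9+3+3.4) = -0.3
minimum over rows = -4.8 → not strictly diagonally dominant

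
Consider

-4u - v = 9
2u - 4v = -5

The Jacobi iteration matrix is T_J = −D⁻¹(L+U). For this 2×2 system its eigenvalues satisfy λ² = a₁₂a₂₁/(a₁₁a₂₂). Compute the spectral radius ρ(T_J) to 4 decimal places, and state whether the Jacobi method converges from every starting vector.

0.3536

a₁₂a₂₁/(a₁₁a₂₂) = (-1)·(2) / ((-4)·(-4)) = -0.125000
ρ = √|-0.125000| = √0.125000 = 0.3536
ρ < 1, so Jacobi converges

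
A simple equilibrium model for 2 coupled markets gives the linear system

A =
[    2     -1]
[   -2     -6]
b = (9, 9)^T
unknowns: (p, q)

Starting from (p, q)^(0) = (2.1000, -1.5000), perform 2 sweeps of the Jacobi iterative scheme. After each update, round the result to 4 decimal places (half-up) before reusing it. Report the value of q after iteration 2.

Iteration 1:
  p = (9 - (-1)·-1.5000) / (2) = 3.7500
  q = (9 - (-2)·2.1000) / (-6) = -2.2000
Iteration 2:
  p = (9 - (-1)·-2.2000) / (2) = 3.4000
  q = (9 - (-2)·3.7500) / (-6) = -2.7500

-2.7500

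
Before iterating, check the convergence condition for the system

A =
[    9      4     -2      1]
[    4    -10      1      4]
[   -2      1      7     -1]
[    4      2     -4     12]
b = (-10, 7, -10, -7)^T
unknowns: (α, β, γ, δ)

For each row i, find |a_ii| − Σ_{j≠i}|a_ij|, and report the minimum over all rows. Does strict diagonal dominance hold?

row 1: |9| − (4+2+1) = 2
row 2: |-10| − (4+1+4) = 1
row 3: |7| − (2+1+1) = 3
row 4: |12| − (4+2+4) = 2
minimum over rows = 1 → strictly diagonally dominant (convergence guaranteed)

1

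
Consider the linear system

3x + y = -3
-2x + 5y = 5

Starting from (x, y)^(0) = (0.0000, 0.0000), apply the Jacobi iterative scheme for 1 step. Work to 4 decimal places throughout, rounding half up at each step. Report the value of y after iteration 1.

1.0000

Iteration 1:
  x = (-3 - (1)·0.0000) / (3) = -1.0000
  y = (5 - (-2)·0.0000) / (5) = 1.0000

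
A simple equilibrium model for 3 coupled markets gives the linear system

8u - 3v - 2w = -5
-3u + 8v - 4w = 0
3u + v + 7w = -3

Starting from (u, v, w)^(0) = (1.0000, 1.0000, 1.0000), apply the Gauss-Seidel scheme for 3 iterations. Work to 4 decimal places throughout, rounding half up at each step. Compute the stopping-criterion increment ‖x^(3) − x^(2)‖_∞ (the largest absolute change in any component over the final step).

Iteration 1:
  u = (-5 - (-3)·1.0000 - (-2)·1.0000) / (8) = 0.0000
  v = (0 - (-3)·0.0000 - (-4)·1.0000) / (8) = 0.5000
  w = (-3 - (3)·0.0000 - (1)·0.5000) / (7) = -0.5000
Iteration 2:
  u = (-5 - (-3)·0.5000 - (-2)·-0.5000) / (8) = -0.5625
  v = (0 - (-3)·-0.5625 - (-4)·-0.5000) / (8) = -0.4609
  w = (-3 - (3)·-0.5625 - (1)·-0.4609) / (7) = -0.1217
Iteration 3:
  u = (-5 - (-3)·-0.4609 - (-2)·-0.1217) / (8) = -0.8283
  v = (0 - (-3)·-0.8283 - (-4)·-0.1217) / (8) = -0.3715
  w = (-3 - (3)·-0.8283 - (1)·-0.3715) / (7) = -0.0205
Change: (-0.2658, 0.0894, 0.1012) → max |·| = 0.2658

0.2658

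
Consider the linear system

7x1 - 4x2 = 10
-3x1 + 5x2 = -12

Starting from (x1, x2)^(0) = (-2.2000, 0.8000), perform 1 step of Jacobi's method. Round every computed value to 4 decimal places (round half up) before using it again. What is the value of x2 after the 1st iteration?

Iteration 1:
  x1 = (10 - (-4)·0.8000) / (7) = 1.8857
  x2 = (-12 - (-3)·-2.2000) / (5) = -3.7200

-3.7200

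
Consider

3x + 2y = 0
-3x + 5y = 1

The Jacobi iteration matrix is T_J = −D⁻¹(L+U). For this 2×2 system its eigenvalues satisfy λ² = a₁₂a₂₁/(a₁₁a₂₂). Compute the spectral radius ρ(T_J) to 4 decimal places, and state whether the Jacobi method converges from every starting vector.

0.6325

a₁₂a₂₁/(a₁₁a₂₂) = (2)·(-3) / ((3)·(5)) = -0.400000
ρ = √|-0.400000| = √0.400000 = 0.6325
ρ < 1, so Jacobi converges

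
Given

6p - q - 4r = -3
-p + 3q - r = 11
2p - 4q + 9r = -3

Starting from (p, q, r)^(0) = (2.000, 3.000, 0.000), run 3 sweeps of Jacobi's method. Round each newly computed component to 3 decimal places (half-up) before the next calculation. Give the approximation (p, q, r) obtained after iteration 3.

Iteration 1:
  p = (-3 - (-1)·3.000 - (-4)·0.000) / (6) = 0.000
  q = (11 - (-1)·2.000 - (-1)·0.000) / (3) = 4.333
  r = (-3 - (2)·2.000 - (-4)·3.000) / (9) = 0.556
Iteration 2:
  p = (-3 - (-1)·4.333 - (-4)·0.556) / (6) = 0.593
  q = (11 - (-1)·0.000 - (-1)·0.556) / (3) = 3.852
  r = (-3 - (2)·0.000 - (-4)·4.333) / (9) = 1.592
Iteration 3:
  p = (-3 - (-1)·3.852 - (-4)·1.592) / (6) = 1.203
  q = (11 - (-1)·0.593 - (-1)·1.592) / (3) = 4.395
  r = (-3 - (2)·0.593 - (-4)·3.852) / (9) = 1.247

(1.203, 4.395, 1.247)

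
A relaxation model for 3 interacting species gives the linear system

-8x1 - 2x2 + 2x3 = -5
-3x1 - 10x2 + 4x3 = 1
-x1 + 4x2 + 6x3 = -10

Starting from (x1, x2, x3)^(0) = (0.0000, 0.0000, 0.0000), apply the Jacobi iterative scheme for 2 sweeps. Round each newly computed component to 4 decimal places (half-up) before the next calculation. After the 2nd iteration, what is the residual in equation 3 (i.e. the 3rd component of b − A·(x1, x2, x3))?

Iteration 1:
  x1 = (-5 - (-2)·0.0000 - (2)·0.0000) / (-8) = 0.6250
  x2 = (1 - (-3)·0.0000 - (4)·0.0000) / (-10) = -0.1000
  x3 = (-10 - (-1)·0.0000 - (4)·0.0000) / (6) = -1.6667
Iteration 2:
  x1 = (-5 - (-2)·-0.1000 - (2)·-1.6667) / (-8) = 0.2333
  x2 = (1 - (-3)·0.6250 - (4)·-1.6667) / (-10) = -0.9542
  x3 = (-10 - (-1)·0.6250 - (4)·-0.1000) / (6) = -1.4958
Residual b − A·x = (-2.0504, -1.8589, 3.0249)

3.0249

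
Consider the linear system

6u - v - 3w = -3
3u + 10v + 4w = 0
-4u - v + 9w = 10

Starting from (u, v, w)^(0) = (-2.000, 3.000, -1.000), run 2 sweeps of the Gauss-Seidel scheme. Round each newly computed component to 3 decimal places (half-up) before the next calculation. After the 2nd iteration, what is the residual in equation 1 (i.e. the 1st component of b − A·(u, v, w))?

-0.514

Iteration 1:
  u = (-3 - (-1)·3.000 - (-3)·-1.000) / (6) = -0.500
  v = (0 - (3)·-0.500 - (4)·-1.000) / (10) = 0.550
  w = (10 - (-4)·-0.500 - (-1)·0.550) / (9) = 0.950
Iteration 2:
  u = (-3 - (-1)·0.550 - (-3)·0.950) / (6) = 0.067
  v = (0 - (3)·0.067 - (4)·0.950) / (10) = -0.400
  w = (10 - (-4)·0.067 - (-1)·-0.400) / (9) = 1.096
Residual b − A·x = (-0.514, -0.585, 0.004)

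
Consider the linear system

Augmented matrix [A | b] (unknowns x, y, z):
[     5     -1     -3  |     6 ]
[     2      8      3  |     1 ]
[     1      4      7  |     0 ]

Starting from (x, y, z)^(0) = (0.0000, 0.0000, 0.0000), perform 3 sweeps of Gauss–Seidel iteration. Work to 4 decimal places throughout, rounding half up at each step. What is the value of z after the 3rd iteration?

Iteration 1:
  x = (6 - (-1)·0.0000 - (-3)·0.0000) / (5) = 1.2000
  y = (1 - (2)·1.2000 - (3)·0.0000) / (8) = -0.1750
  z = (0 - (1)·1.2000 - (4)·-0.1750) / (7) = -0.0714
Iteration 2:
  x = (6 - (-1)·-0.1750 - (-3)·-0.0714) / (5) = 1.1222
  y = (1 - (2)·1.1222 - (3)·-0.0714) / (8) = -0.1288
  z = (0 - (1)·1.1222 - (4)·-0.1288) / (7) = -0.0867
Iteration 3:
  x = (6 - (-1)·-0.1288 - (-3)·-0.0867) / (5) = 1.1222
  y = (1 - (2)·1.1222 - (3)·-0.0867) / (8) = -0.1230
  z = (0 - (1)·1.1222 - (4)·-0.1230) / (7) = -0.0900

-0.0900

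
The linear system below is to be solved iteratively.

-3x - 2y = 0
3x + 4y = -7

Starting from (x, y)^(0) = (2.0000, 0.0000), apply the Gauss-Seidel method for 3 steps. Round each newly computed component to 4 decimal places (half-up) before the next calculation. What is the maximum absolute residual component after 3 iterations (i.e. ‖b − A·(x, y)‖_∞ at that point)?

Iteration 1:
  x = (0 - (-2)·0.0000) / (-3) = 0.0000
  y = (-7 - (3)·0.0000) / (4) = -1.7500
Iteration 2:
  x = (0 - (-2)·-1.7500) / (-3) = 1.1667
  y = (-7 - (3)·1.1667) / (4) = -2.6250
Iteration 3:
  x = (0 - (-2)·-2.6250) / (-3) = 1.7500
  y = (-7 - (3)·1.7500) / (4) = -3.0625
Residual b − A·x = (-0.8750, 0.0000); ∞-norm = 0.8750

0.8750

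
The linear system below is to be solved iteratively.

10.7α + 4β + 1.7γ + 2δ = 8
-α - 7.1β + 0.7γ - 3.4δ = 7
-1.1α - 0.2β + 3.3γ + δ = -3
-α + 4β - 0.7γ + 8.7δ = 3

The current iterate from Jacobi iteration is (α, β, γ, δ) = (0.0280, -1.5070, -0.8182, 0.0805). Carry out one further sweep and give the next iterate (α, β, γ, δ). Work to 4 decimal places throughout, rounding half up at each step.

(1.4260, -1.1091, -1.0155, 0.9751)

One sweep:
  α = (8 - (4)·-1.5070 - (1.7)·-0.8182 - (2)·0.0805) / (10.7) = 1.4260
  β = (7 - (-1)·0.0280 - (0.7)·-0.8182 - (-3.4)·0.0805) / (-7.1) = -1.1091
  γ = (-3 - (-1.1)·0.0280 - (-0.2)·-1.5070 - (1)·0.0805) / (3.3) = -1.0155
  δ = (3 - (-1)·0.0280 - (4)·-1.5070 - (-0.7)·-0.8182) / (8.7) = 0.9751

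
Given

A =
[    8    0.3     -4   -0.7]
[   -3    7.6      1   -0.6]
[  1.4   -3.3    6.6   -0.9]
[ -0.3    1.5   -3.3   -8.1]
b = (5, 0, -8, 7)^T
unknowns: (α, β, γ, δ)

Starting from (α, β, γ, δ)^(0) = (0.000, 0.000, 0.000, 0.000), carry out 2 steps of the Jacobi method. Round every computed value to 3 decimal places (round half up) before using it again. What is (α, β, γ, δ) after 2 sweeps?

Iteration 1:
  α = (5 - (0.3)·0.000 - (-4)·0.000 - (-0.7)·0.000) / (8) = 0.625
  β = (0 - (-3)·0.000 - (1)·0.000 - (-0.6)·0.000) / (7.6) = 0.000
  γ = (-8 - (1.4)·0.000 - (-3.3)·0.000 - (-0.9)·0.000) / (6.6) = -1.212
  δ = (7 - (-0.3)·0.000 - (1.5)·0.000 - (-3.3)·0.000) / (-8.1) = -0.864
Iteration 2:
  α = (5 - (0.3)·0.000 - (-4)·-1.212 - (-0.7)·-0.864) / (8) = -0.057
  β = (0 - (-3)·0.625 - (1)·-1.212 - (-0.6)·-0.864) / (7.6) = 0.338
  γ = (-8 - (1.4)·0.625 - (-3.3)·0.000 - (-0.9)·-0.864) / (6.6) = -1.463
  δ = (7 - (-0.3)·0.625 - (1.5)·0.000 - (-3.3)·-1.212) / (-8.1) = -0.394

(-0.057, 0.338, -1.463, -0.394)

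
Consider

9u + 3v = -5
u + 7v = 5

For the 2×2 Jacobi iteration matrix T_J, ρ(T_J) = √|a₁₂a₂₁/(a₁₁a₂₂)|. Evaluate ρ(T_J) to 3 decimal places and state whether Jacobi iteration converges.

a₁₂a₂₁/(a₁₁a₂₂) = (3)·(1) / ((9)·(7)) = 0.047619
ρ = √|0.047619| = √0.047619 = 0.218
ρ < 1, so Jacobi converges

0.218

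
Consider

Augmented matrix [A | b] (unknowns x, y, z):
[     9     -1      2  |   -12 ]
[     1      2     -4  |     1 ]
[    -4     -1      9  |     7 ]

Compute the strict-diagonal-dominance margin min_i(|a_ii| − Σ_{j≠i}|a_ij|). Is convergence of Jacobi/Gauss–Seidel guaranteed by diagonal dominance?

row 1: |9| − (1+2) = 6
row 2: |2| − (1+4) = -3
row 3: |9| − (4+1) = 4
minimum over rows = -3 → not strictly diagonally dominant

-3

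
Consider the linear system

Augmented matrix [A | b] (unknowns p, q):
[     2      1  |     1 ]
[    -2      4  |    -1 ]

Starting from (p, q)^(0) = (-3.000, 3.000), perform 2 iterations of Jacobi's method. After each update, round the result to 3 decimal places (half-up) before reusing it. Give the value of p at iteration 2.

1.375

Iteration 1:
  p = (1 - (1)·3.000) / (2) = -1.000
  q = (-1 - (-2)·-3.000) / (4) = -1.750
Iteration 2:
  p = (1 - (1)·-1.750) / (2) = 1.375
  q = (-1 - (-2)·-1.000) / (4) = -0.750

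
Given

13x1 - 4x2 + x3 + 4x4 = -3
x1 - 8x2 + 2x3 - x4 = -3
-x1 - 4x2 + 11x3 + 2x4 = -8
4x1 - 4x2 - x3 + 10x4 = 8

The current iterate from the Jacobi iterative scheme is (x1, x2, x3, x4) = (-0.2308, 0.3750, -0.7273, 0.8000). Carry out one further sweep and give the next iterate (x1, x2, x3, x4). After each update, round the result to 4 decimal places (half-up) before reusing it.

One sweep:
  x1 = (-3 - (-4)·0.3750 - (1)·-0.7273 - (4)·0.8000) / (13) = -0.3056
  x2 = (-3 - (1)·-0.2308 - (2)·-0.7273 - (-1)·0.8000) / (-8) = 0.0643
  x3 = (-8 - (-1)·-0.2308 - (-4)·0.3750 - (2)·0.8000) / (11) = -0.7573
  x4 = (8 - (4)·-0.2308 - (-4)·0.3750 - (-1)·-0.7273) / (10) = 0.9696

(-0.3056, 0.0643, -0.7573, 0.9696)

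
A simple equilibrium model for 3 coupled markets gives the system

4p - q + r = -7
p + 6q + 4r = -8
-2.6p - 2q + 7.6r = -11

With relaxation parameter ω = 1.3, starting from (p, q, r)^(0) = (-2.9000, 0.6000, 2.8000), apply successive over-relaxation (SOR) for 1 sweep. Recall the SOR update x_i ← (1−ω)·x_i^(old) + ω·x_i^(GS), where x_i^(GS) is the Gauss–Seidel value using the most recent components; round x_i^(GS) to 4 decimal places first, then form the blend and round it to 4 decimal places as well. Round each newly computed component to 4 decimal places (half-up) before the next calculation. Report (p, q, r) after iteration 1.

Iteration 1:
  p: GS value = (-7 - (-1)·0.6000 - (1)·2.8000) / (4) = -2.3000;  p ← (1−ω)·-2.9000 + ω·-2.3000 = -2.1200
  q: GS value = (-8 - (1)·-2.1200 - (4)·2.8000) / (6) = -2.8467;  q ← (1−ω)·0.6000 + ω·-2.8467 = -3.8807
  r: GS value = (-11 - (-2.6)·-2.1200 - (-2)·-3.8807) / (7.6) = -3.1939;  r ← (1−ω)·2.8000 + ω·-3.1939 = -4.9921

(-2.1200, -3.8807, -4.9921)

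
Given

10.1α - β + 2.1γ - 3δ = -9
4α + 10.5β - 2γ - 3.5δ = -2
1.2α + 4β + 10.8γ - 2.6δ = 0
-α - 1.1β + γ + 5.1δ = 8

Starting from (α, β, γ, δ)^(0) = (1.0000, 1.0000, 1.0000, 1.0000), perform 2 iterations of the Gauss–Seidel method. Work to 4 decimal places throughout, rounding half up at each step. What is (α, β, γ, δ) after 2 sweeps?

Iteration 1:
  α = (-9 - (-1)·1.0000 - (2.1)·1.0000 - (-3)·1.0000) / (10.1) = -0.7030
  β = (-2 - (4)·-0.7030 - (-2)·1.0000 - (-3.5)·1.0000) / (10.5) = 0.6011
  γ = (0 - (1.2)·-0.7030 - (4)·0.6011 - (-2.6)·1.0000) / (10.8) = 0.0962
  δ = (8 - (-1)·-0.7030 - (-1.1)·0.6011 - (1)·0.0962) / (5.1) = 1.5416
Iteration 2:
  α = (-9 - (-1)·0.6011 - (2.1)·0.0962 - (-3)·1.5416) / (10.1) = -0.3937
  β = (-2 - (4)·-0.3937 - (-2)·0.0962 - (-3.5)·1.5416) / (10.5) = 0.4917
  γ = (0 - (1.2)·-0.3937 - (4)·0.4917 - (-2.6)·1.5416) / (10.8) = 0.2328
  δ = (8 - (-1)·-0.3937 - (-1.1)·0.4917 - (1)·0.2328) / (5.1) = 1.5518

(-0.3937, 0.4917, 0.2328, 1.5518)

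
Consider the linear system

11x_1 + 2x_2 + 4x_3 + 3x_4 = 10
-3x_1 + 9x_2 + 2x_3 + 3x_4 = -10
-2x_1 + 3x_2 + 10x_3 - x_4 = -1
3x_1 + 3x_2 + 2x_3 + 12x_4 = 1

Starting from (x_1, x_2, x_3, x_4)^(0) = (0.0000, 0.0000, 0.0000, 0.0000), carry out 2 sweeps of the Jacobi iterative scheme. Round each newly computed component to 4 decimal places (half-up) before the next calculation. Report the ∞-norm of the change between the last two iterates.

Iteration 1:
  x_1 = (10 - (2)·0.0000 - (4)·0.0000 - (3)·0.0000) / (11) = 0.9091
  x_2 = (-10 - (-3)·0.0000 - (2)·0.0000 - (3)·0.0000) / (9) = -1.1111
  x_3 = (-1 - (-2)·0.0000 - (3)·0.0000 - (-1)·0.0000) / (10) = -0.1000
  x_4 = (1 - (3)·0.0000 - (3)·0.0000 - (2)·0.0000) / (12) = 0.0833
Iteration 2:
  x_1 = (10 - (2)·-1.1111 - (4)·-0.1000 - (3)·0.0833) / (11) = 1.1248
  x_2 = (-10 - (-3)·0.9091 - (2)·-0.1000 - (3)·0.0833) / (9) = -0.8136
  x_3 = (-1 - (-2)·0.9091 - (3)·-1.1111 - (-1)·0.0833) / (10) = 0.4235
  x_4 = (1 - (3)·0.9091 - (3)·-1.1111 - (2)·-0.1000) / (12) = 0.1505
Change: (0.2157, 0.2975, 0.5235, 0.0672) → max |·| = 0.5235

0.5235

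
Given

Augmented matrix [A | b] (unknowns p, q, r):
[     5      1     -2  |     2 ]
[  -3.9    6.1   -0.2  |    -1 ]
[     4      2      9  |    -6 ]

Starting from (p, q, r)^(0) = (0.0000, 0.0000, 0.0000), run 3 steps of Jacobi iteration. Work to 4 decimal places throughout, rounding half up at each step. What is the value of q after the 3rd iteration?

Iteration 1:
  p = (2 - (1)·0.0000 - (-2)·0.0000) / (5) = 0.4000
  q = (-1 - (-3.9)·0.0000 - (-0.2)·0.0000) / (6.1) = -0.1639
  r = (-6 - (4)·0.0000 - (2)·0.0000) / (9) = -0.6667
Iteration 2:
  p = (2 - (1)·-0.1639 - (-2)·-0.6667) / (5) = 0.1661
  q = (-1 - (-3.9)·0.4000 - (-0.2)·-0.6667) / (6.1) = 0.0699
  r = (-6 - (4)·0.4000 - (2)·-0.1639) / (9) = -0.8080
Iteration 3:
  p = (2 - (1)·0.0699 - (-2)·-0.8080) / (5) = 0.0628
  q = (-1 - (-3.9)·0.1661 - (-0.2)·-0.8080) / (6.1) = -0.0842
  r = (-6 - (4)·0.1661 - (2)·0.0699) / (9) = -0.7560

-0.0842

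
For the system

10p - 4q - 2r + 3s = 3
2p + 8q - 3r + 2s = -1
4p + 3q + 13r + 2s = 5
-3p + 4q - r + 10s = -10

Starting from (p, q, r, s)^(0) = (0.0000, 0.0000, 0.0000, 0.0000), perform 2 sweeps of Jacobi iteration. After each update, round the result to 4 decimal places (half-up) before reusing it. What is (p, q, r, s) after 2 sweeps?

(0.6269, 0.1942, 0.4750, -0.8215)

Iteration 1:
  p = (3 - (-4)·0.0000 - (-2)·0.0000 - (3)·0.0000) / (10) = 0.3000
  q = (-1 - (2)·0.0000 - (-3)·0.0000 - (2)·0.0000) / (8) = -0.1250
  r = (5 - (4)·0.0000 - (3)·0.0000 - (2)·0.0000) / (13) = 0.3846
  s = (-10 - (-3)·0.0000 - (4)·0.0000 - (-1)·0.0000) / (10) = -1.0000
Iteration 2:
  p = (3 - (-4)·-0.1250 - (-2)·0.3846 - (3)·-1.0000) / (10) = 0.6269
  q = (-1 - (2)·0.3000 - (-3)·0.3846 - (2)·-1.0000) / (8) = 0.1942
  r = (5 - (4)·0.3000 - (3)·-0.1250 - (2)·-1.0000) / (13) = 0.4750
  s = (-10 - (-3)·0.3000 - (4)·-0.1250 - (-1)·0.3846) / (10) = -0.8215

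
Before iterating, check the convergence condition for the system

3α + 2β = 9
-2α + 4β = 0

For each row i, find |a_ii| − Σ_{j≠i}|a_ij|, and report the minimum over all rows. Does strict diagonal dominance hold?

row 1: |3| − (2) = 1
row 2: |4| − (2) = 2
minimum over rows = 1 → strictly diagonally dominant (convergence guaranteed)

1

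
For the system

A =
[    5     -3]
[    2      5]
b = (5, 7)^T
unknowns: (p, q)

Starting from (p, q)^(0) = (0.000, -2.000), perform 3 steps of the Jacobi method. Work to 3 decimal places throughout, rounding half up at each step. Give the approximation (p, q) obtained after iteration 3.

Iteration 1:
  p = (5 - (-3)·-2.000) / (5) = -0.200
  q = (7 - (2)·0.000) / (5) = 1.400
Iteration 2:
  p = (5 - (-3)·1.400) / (5) = 1.840
  q = (7 - (2)·-0.200) / (5) = 1.480
Iteration 3:
  p = (5 - (-3)·1.480) / (5) = 1.888
  q = (7 - (2)·1.840) / (5) = 0.664

(1.888, 0.664)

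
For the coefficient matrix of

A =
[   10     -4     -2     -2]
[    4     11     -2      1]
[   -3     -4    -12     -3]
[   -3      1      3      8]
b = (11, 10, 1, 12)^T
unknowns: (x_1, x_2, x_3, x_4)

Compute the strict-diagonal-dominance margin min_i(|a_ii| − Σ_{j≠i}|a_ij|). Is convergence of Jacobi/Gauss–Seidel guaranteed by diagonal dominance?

row 1: |10| − (4+2+2) = 2
row 2: |11| − (4+2+1) = 4
row 3: |-12| − (3+4+3) = 2
row 4: |8| − (3+1+3) = 1
minimum over rows = 1 → strictly diagonally dominant (convergence guaranteed)

1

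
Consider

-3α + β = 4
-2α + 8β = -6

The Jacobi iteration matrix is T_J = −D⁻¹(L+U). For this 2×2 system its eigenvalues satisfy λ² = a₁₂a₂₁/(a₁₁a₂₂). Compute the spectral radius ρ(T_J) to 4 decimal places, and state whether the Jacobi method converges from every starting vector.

0.2887

a₁₂a₂₁/(a₁₁a₂₂) = (1)·(-2) / ((-3)·(8)) = 0.083333
ρ = √|0.083333| = √0.083333 = 0.2887
ρ < 1, so Jacobi converges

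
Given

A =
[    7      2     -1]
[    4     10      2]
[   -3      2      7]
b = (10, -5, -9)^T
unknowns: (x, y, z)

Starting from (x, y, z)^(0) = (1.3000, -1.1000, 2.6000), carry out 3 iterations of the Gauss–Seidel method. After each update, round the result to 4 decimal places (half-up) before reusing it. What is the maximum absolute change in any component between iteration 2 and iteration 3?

Iteration 1:
  x = (10 - (2)·-1.1000 - (-1)·2.6000) / (7) = 2.1143
  y = (-5 - (4)·2.1143 - (2)·2.6000) / (10) = -1.8657
  z = (-9 - (-3)·2.1143 - (2)·-1.8657) / (7) = 0.1535
Iteration 2:
  x = (10 - (2)·-1.8657 - (-1)·0.1535) / (7) = 1.9836
  y = (-5 - (4)·1.9836 - (2)·0.1535) / (10) = -1.3241
  z = (-9 - (-3)·1.9836 - (2)·-1.3241) / (7) = -0.0573
Iteration 3:
  x = (10 - (2)·-1.3241 - (-1)·-0.0573) / (7) = 1.7987
  y = (-5 - (4)·1.7987 - (2)·-0.0573) / (10) = -1.2080
  z = (-9 - (-3)·1.7987 - (2)·-1.2080) / (7) = -0.1697
Change: (-0.1849, 0.1161, -0.1124) → max |·| = 0.1849

0.1849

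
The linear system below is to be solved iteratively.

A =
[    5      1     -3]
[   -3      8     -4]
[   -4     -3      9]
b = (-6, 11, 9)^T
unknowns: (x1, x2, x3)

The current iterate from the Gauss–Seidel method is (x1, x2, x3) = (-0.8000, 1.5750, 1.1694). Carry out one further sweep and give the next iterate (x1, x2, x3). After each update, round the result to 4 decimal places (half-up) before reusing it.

(-0.8134, 1.6547, 1.1901)

One sweep:
  x1 = (-6 - (1)·1.5750 - (-3)·1.1694) / (5) = -0.8134
  x2 = (11 - (-3)·-0.8134 - (-4)·1.1694) / (8) = 1.6547
  x3 = (9 - (-4)·-0.8134 - (-3)·1.6547) / (9) = 1.1901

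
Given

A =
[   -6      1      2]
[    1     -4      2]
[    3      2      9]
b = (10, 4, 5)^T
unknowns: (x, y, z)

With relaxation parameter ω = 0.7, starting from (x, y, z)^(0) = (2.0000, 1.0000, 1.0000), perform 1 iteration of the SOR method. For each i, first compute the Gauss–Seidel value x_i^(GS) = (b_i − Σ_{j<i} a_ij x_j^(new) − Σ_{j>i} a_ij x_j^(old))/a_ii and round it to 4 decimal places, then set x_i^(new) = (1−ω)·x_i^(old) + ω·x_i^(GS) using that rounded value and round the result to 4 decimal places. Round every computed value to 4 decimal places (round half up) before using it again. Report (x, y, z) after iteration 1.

Iteration 1:
  x: GS value = (10 - (1)·1.0000 - (2)·1.0000) / (-6) = -1.1667;  x ← (1−ω)·2.0000 + ω·-1.1667 = -0.2167
  y: GS value = (4 - (1)·-0.2167 - (2)·1.0000) / (-4) = -0.5542;  y ← (1−ω)·1.0000 + ω·-0.5542 = -0.0879
  z: GS value = (5 - (3)·-0.2167 - (2)·-0.0879) / (9) = 0.6473;  z ← (1−ω)·1.0000 + ω·0.6473 = 0.7531

(-0.2167, -0.0879, 0.7531)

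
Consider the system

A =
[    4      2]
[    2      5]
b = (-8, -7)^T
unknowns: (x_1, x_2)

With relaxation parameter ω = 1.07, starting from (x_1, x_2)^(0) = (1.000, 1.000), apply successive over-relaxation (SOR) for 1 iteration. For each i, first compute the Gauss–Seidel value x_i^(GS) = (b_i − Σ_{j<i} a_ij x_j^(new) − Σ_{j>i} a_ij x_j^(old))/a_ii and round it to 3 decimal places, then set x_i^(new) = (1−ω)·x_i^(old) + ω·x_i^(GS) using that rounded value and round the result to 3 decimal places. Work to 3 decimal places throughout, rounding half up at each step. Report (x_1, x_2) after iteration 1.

(-2.745, -0.393)

Iteration 1:
  x_1: GS value = (-8 - (2)·1.000) / (4) = -2.500;  x_1 ← (1−ω)·1.000 + ω·-2.500 = -2.745
  x_2: GS value = (-7 - (2)·-2.745) / (5) = -0.302;  x_2 ← (1−ω)·1.000 + ω·-0.302 = -0.393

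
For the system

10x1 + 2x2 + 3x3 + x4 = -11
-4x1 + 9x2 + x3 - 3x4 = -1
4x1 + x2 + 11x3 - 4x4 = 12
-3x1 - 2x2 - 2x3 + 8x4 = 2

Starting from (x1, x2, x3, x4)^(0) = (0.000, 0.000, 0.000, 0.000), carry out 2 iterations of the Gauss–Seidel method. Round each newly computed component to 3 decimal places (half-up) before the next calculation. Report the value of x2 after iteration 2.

Iteration 1:
  x1 = (-11 - (2)·0.000 - (3)·0.000 - (1)·0.000) / (10) = -1.100
  x2 = (-1 - (-4)·-1.100 - (1)·0.000 - (-3)·0.000) / (9) = -0.600
  x3 = (12 - (4)·-1.100 - (1)·-0.600 - (-4)·0.000) / (11) = 1.545
  x4 = (2 - (-3)·-1.100 - (-2)·-0.600 - (-2)·1.545) / (8) = 0.074
Iteration 2:
  x1 = (-11 - (2)·-0.600 - (3)·1.545 - (1)·0.074) / (10) = -1.451
  x2 = (-1 - (-4)·-1.451 - (1)·1.545 - (-3)·0.074) / (9) = -0.903
  x3 = (12 - (4)·-1.451 - (1)·-0.903 - (-4)·0.074) / (11) = 1.728
  x4 = (2 - (-3)·-1.451 - (-2)·-0.903 - (-2)·1.728) / (8) = -0.088

-0.903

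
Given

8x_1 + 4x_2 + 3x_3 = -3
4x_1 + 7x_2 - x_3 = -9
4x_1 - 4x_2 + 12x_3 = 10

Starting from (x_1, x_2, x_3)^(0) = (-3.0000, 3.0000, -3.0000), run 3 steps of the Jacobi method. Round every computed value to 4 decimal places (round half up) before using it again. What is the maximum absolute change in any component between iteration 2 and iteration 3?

Iteration 1:
  x_1 = (-3 - (4)·3.0000 - (3)·-3.0000) / (8) = -0.7500
  x_2 = (-9 - (4)·-3.0000 - (-1)·-3.0000) / (7) = 0.0000
  x_3 = (10 - (4)·-3.0000 - (-4)·3.0000) / (12) = 2.8333
Iteration 2:
  x_1 = (-3 - (4)·0.0000 - (3)·2.8333) / (8) = -1.4375
  x_2 = (-9 - (4)·-0.7500 - (-1)·2.8333) / (7) = -0.4524
  x_3 = (10 - (4)·-0.7500 - (-4)·0.0000) / (12) = 1.0833
Iteration 3:
  x_1 = (-3 - (4)·-0.4524 - (3)·1.0833) / (8) = -0.5550
  x_2 = (-9 - (4)·-1.4375 - (-1)·1.0833) / (7) = -0.3095
  x_3 = (10 - (4)·-1.4375 - (-4)·-0.4524) / (12) = 1.1617
Change: (0.8825, 0.1429, 0.0784) → max |·| = 0.8825

0.8825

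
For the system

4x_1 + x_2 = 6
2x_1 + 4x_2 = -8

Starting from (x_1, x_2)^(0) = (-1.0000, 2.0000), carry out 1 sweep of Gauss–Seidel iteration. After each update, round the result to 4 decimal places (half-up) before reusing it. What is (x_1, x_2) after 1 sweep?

(1.0000, -2.5000)

Iteration 1:
  x_1 = (6 - (1)·2.0000) / (4) = 1.0000
  x_2 = (-8 - (2)·1.0000) / (4) = -2.5000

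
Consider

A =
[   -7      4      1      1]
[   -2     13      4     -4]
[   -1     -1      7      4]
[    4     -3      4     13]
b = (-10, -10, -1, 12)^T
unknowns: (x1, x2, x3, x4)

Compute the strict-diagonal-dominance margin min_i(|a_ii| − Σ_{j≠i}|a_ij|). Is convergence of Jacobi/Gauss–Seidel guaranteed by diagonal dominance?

row 1: |-7| − (4+1+1) = 1
row 2: |13| − (2+4+4) = 3
row 3: |7| − (1+1+4) = 1
row 4: |13| − (4+3+4) = 2
minimum over rows = 1 → strictly diagonally dominant (convergence guaranteed)

1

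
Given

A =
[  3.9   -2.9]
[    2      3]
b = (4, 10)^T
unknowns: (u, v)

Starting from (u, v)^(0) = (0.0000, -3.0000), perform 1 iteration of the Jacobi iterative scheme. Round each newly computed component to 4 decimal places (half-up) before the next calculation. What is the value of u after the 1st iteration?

-1.2051

Iteration 1:
  u = (4 - (-2.9)·-3.0000) / (3.9) = -1.2051
  v = (10 - (2)·0.0000) / (3) = 3.3333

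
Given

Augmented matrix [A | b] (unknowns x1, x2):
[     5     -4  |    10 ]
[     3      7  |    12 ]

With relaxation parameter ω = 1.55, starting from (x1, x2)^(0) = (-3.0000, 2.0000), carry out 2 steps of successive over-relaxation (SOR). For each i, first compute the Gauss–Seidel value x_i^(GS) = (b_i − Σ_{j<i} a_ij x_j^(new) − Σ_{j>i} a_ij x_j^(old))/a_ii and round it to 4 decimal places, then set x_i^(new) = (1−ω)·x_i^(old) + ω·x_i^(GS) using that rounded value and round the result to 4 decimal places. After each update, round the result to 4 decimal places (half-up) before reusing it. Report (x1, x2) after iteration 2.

Iteration 1:
  x1: GS value = (10 - (-4)·2.0000) / (5) = 3.6000;  x1 ← (1−ω)·-3.0000 + ω·3.6000 = 7.2300
  x2: GS value = (12 - (3)·7.2300) / (7) = -1.3843;  x2 ← (1−ω)·2.0000 + ω·-1.3843 = -3.2457
Iteration 2:
  x1: GS value = (10 - (-4)·-3.2457) / (5) = -0.5966;  x1 ← (1−ω)·7.2300 + ω·-0.5966 = -4.9012
  x2: GS value = (12 - (3)·-4.9012) / (7) = 3.8148;  x2 ← (1−ω)·-3.2457 + ω·3.8148 = 7.6981

(-4.9012, 7.6981)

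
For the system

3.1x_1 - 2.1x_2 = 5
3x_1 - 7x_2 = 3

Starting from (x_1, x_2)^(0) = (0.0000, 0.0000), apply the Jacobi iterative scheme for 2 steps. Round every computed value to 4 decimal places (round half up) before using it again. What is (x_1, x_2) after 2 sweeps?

(1.3226, 0.2627)

Iteration 1:
  x_1 = (5 - (-2.1)·0.0000) / (3.1) = 1.6129
  x_2 = (3 - (3)·0.0000) / (-7) = -0.4286
Iteration 2:
  x_1 = (5 - (-2.1)·-0.4286) / (3.1) = 1.3226
  x_2 = (3 - (3)·1.6129) / (-7) = 0.2627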